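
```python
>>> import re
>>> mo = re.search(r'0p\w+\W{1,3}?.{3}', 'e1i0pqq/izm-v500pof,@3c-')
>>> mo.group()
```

'0pqq/izm'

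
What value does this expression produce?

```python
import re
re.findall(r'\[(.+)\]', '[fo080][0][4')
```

['fo080][0']

With a single group, `findall` returns only what that group captured — 1 item.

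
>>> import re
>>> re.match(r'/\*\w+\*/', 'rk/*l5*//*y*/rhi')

`re.match` won't scan ahead — the pattern has to work from the very first character.
Here position 0 doesn't satisfy it, so the call returns None.

None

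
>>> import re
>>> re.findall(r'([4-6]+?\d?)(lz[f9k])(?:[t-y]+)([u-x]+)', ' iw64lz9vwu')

This matches one or more of a character in [4-6] (lazy), then optionally a digit (captured); then the literal 'lz', then one of [f9k] (captured); then one or more of a character in [t-y] (non-capturing group); then one or more of a character in [u-x] (captured).
Matches: at [3:11] match '64lz9vwu', groups = ('64', 'lz9', 'u').
With 3 capturing groups, `findall` returns a 3-tuple per match.

[('64', 'lz9', 'u')]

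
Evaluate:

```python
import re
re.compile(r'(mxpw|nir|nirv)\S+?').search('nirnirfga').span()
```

(0, 4)

`re.search` scans for the first position where the pattern succeeds.
The match spans [0:4] → 'nirn'.
Captured: group 1 = 'nir'.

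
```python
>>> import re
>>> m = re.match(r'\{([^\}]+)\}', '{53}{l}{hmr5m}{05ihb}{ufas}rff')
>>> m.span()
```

`re.match` won't scan ahead — the pattern has to work from the very first character.
The match spans [0:4] → '{53}'.
Captured: group 1 = '53'.

(0, 4)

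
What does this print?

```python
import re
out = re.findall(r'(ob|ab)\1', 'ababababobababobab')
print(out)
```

['ab', 'ab', 'ab']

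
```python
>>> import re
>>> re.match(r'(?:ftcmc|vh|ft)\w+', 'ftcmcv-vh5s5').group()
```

'ftcmcv'

With `match`, the pattern is implicitly anchored at the beginning.
The match spans [0:6] → 'ftcmcv'.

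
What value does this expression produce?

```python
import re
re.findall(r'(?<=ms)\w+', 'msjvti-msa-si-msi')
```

['jvti', 'a', 'i']

The positive lookaround only admits positions where the adjacent text matches; those characters stay outside the span.
Walking the string: at [2:6] → 'jvti'; at [9:10] → 'a'; at [16:17] → 'i'.
Since nothing is captured, `findall` lists the 3 matched substrings directly.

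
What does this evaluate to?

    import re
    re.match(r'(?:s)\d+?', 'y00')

None

With `match`, the pattern is implicitly anchored at the beginning.
Here the pattern fails at index 0, so the call returns None.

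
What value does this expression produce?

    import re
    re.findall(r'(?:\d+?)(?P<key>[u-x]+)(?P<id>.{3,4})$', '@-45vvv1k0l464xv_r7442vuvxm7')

The pattern matches one or more of a digit (lazy) (non-capturing group); then one or more of a character in [u-x] (captured as 'key'); then 3 to 4 of any character (captured as 'id'); then anchored at the end.
Walking the string: at [18:28] match '7442vuvxm7', groups = ('vuv', 'xm7').
2 groups means the one result is a tuple of 2 captured strings — 1 here.

[('vuv', 'xm7')]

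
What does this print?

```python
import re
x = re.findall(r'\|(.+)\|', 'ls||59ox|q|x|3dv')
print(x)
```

['|59ox|q|x']

Matches: at [2:13] match '||59ox|q|x|', group 1 = '|59ox|q|x'.
`findall` collects group 1 from the one match (1 total).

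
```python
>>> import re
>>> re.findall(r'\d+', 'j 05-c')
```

['05']

Pattern: one or more of a digit.
Scanning left to right: at [2:4] → '05'.
`findall` yields the raw match text (1 of them) because the pattern has no groups.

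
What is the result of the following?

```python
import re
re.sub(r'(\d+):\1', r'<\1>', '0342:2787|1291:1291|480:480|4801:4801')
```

`\1` has to match the exact text group 1 already captured.
The replacement refers to a captured group, so each match is rewritten using its own captured text.

'034<2>787|<1291>|<480>|<4801>'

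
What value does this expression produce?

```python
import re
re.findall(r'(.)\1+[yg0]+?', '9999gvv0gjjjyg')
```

['9', 'v', 'j']

A backreference is literal: `\1` must see the identical characters the first group matched.
`findall` collects group 1 from each match (3 total).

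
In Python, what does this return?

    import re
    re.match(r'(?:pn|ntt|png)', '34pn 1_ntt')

None

`match` is anchored at position 0; if the pattern doesn't fit there, it returns None.
Here the pattern fails at index 0, so the call returns None.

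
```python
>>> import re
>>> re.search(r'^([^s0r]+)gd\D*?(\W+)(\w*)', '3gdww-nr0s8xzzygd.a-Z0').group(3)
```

The match spans [0:17] → '3gdww-nr0s8xzzygd'.
Captured: group 1 = '3', group 2 = '-', group 3 = 'nr0s8xzzygd'.

'nr0s8xzzygd'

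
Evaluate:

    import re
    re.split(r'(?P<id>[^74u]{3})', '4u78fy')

['4u7', '8fy', '']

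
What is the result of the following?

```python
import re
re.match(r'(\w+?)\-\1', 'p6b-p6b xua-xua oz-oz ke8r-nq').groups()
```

The match spans [0:7] → 'p6b-p6b'.
Captured: group 1 = 'p6b'.

('p6b',)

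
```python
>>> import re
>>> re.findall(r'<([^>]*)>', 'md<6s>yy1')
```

['6s']

Walking the string: at [2:6] match '<6s>', group 1 = '6s'.
`findall` collects group 1 from the one match (1 total).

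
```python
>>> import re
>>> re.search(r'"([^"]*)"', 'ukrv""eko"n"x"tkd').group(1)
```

''

Unlike `match`, `search` isn't anchored — it looks for the pattern anywhere in the string.
The match spans [4:6] → '""'.
Captured: group 1 = ''.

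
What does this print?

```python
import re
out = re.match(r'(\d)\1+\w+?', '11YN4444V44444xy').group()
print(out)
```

11Y

With `match`, the pattern is implicitly anchored at the beginning.
The match spans [0:3] → '11Y'.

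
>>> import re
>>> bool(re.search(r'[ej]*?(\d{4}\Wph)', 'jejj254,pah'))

The pattern matches zero or more of one of [ej] (lazy); then exactly 4 of a digit, then a non-word character, then the literal 'ph' (captured).
`re.search` tries every starting position until one works.
Here the pattern never matches, so the call returns None, and `bool(None)` is False.

False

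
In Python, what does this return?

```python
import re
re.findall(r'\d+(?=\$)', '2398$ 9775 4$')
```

Because the assertion is zero-width, the text it checks is not consumed and won't appear in the result.
Scanning left to right: at [0:4] → '2398'; at [11:12] → '4'.
No capturing groups, so `findall` returns the 2 full match strings.

['2398', '4']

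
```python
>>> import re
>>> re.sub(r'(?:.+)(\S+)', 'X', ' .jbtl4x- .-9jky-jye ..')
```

The pattern matches one or more of any character (non-capturing group); then one or more of a non-whitespace character (captured).
Matches: at [0:23] → ' .jbtl4x- .-9jky-jye ..'.
Every occurrence is swapped for 'X'.

'X'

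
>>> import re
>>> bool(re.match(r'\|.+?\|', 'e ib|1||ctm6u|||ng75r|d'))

`re.match` won't scan ahead — the pattern has to work from the very first character.
Here position 0 doesn't satisfy it, so the call returns None, and `bool(None)` is False.

False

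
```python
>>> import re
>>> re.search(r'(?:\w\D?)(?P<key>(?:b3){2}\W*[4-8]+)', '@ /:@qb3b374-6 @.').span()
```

(5, 12)

This matches a word character, then optionally a non-digit (non-capturing group); then the literal 'b3' repeated 2 times, then zero or more of a non-word character, then one or more of a character in [4-8] (captured as 'key').
Unlike `match`, `search` isn't anchored — it looks for the pattern anywhere in the string.
The match spans [5:12] → 'qb3b374'.
Captured: group 1 = 'b3b374'.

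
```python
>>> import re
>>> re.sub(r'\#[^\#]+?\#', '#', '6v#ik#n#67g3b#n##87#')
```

Every occurrence is swapped for '#'.

'6v#n#n##'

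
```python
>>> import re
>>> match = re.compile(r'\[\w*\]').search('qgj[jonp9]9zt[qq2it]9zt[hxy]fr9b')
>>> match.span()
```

(3, 10)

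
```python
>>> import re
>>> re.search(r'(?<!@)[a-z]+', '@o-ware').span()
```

The negative lookahead/lookbehind blocks any match where the forbidden context is present.
The match spans [3:7] → 'ware'.

(3, 7)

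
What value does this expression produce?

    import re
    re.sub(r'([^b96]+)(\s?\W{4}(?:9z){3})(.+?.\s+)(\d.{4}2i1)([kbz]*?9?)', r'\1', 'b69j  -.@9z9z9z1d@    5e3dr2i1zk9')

'b69j zk9'

The `?` after the quantifier makes it lazy — it takes as little as possible before letting the rest of the pattern try.
The replacement refers to a captured group, so each match is rewritten using its own captured text.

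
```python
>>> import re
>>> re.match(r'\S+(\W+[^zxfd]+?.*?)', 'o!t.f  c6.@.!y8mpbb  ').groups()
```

('  c',)

This matches one or more of a non-whitespace character; then one or more of a non-word character, then one or more of any character except [zxfd] (lazy), then zero or more of any character (lazy) (captured).
Because the quantifier is non-greedy, it stops expanding at the earliest point where the rest of the pattern can succeed.
With `match`, the pattern is implicitly anchored at the beginning.
The match spans [0:8] → 'o!t.f  c'.
Captured: group 1 = '  c'.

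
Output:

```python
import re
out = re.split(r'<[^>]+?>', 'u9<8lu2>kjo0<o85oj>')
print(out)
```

Matches to split on: at [2:8] → '<8lu2>'; at [12:19] → '<o85oj>'.
The string is cut at each match, leaving 3 pieces.

['u9', 'kjo0', '']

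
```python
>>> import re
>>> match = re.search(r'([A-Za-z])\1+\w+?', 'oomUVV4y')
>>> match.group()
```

A backreference is literal: `\1` must see the identical characters the first group matched.
The match spans [0:3] → 'oom'.

'oom'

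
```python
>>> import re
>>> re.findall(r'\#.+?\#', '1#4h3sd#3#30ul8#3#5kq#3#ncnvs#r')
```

A `+?`/`*?`/`{m,n}?` starts at its minimum and grows only as far as needed for what follows to match.
Since nothing is captured, `findall` lists the 4 matched substrings directly.

['#4h3sd#', '#30ul8#', '#5kq#', '#ncnvs#']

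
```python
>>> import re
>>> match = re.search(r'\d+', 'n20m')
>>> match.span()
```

(1, 3)

This matches one or more of a digit.
`re.search` scans for the first position where the pattern succeeds.
The match spans [1:3] → '20'.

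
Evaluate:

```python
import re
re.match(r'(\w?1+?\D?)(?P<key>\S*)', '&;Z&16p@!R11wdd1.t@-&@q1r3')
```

This matches optionally a word character, then one or more of the literal '1' (lazy), then optionally a non-digit (captured); then zero or more of a non-whitespace character (captured as 'key').
`match` is anchored at position 0; if the pattern doesn't fit there, it returns None.
Here the pattern fails at index 0, so the call returns None.

None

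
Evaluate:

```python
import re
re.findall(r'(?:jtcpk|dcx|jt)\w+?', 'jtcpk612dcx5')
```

['jtcpk6', 'dcx5']

`|` is ordered: at each position the engine commits to the first alternative that works.
Scanning left to right: at [0:6] → 'jtcpk6'; at [8:12] → 'dcx5'.
With no groups in the pattern, `findall` gives back each whole match — 2 here.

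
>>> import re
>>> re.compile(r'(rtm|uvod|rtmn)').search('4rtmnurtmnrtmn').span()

`|` is ordered: at each position the engine commits to the first alternative that works.
The match spans [1:4] → 'rtm'.

(1, 4)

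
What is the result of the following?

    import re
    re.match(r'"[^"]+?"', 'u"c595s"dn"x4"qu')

None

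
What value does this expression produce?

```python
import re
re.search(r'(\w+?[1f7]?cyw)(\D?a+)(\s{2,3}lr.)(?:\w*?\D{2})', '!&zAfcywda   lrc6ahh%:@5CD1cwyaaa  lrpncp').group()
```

'zAfcywda   lrc6ah'

This matches one or more of a word character (lazy), then optionally one of [1f7], then the literal 'cyw' (captured); then optionally a non-digit, then one or more of the literal 'a' (captured); then 2 to 3 of whitespace, then the literal 'lr', then any character (captured); then zero or more of a word character (lazy), then exactly 2 of a non-digit (non-capturing group).
Lazy quantifiers expand one character at a time until the remainder of the pattern can match.
`re.search` scans for the first position where the pattern succeeds.
The match spans [2:19] → 'zAfcywda   lrc6ah'.
Captured: group 1 = 'zAfcyw', group 2 = 'da', group 3 = '   lrc'.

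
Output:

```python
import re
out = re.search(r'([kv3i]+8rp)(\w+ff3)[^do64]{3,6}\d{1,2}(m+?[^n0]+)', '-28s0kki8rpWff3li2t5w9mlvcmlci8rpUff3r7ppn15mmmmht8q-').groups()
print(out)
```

This matches one or more of one of [kv3i], then the literal '8rp' (captured); then one or more of a word character, then the literal 'ff3' (captured); then 3 to 6 of any character except [do64], then 1 to 2 of a digit; then one or more of the literal 'm' (lazy), then one or more of any character except [n0] (captured).
`re.search` scans for the first position where the pattern succeeds.
The match spans [5:53] → 'kki8rpWff3li2t5w9mlvcmlci8rpUff3r7ppn15mmmmht8q-'.
Captured: group 1 = 'kki8rp', group 2 = 'Wff3li2t5w9mlvcmlci8rpUff3', group 3 = 'mmmmht8q-'.

('kki8rp', 'Wff3li2t5w9mlvcmlci8rpUff3', 'mmmmht8q-')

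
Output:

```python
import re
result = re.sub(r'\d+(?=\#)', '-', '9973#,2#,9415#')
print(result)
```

The lookaround is zero-width — it requires the adjacent text to match without consuming it, so the asserted text isn't part of the match.
Each match is replaced by '-'.

-#,-#,-#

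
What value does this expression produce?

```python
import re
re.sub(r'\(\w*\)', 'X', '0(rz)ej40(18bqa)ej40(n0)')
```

'0Xej40Xej40X'

`sub` substitutes 'X' at each match site.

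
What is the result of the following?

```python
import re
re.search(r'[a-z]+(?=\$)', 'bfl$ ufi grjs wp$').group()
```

The positive lookaround only admits positions where the adjacent text matches; those characters stay outside the span.
`re.search` scans for the first position where the pattern succeeds.
The match spans [0:3] → 'bfl'.

'bfl'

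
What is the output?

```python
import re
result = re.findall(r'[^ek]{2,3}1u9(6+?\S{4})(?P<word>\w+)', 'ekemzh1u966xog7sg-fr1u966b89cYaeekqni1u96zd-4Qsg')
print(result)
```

Pattern: 2 to 3 of any character except [ek], then the literal '1u9'; then one or more of the literal '6' (lazy), then exactly 4 of a non-whitespace character (captured); then one or more of a word character (captured as 'word').
Matches: at [3:17] match 'mzh1u966xog7sg', groups = ('66xog', '7sg'); at [17:43] match '-fr1u966b89cYaeekqni1u96zd', groups = ('66b89', 'cYaeekqni1u96zd').
2 groups means each result is a tuple of 2 captured strings — 2 here.

[('66xog', '7sg'), ('66b89', 'cYaeekqni1u96zd')]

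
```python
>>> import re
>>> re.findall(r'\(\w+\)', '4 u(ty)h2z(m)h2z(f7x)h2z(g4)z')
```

`findall` yields the raw match text (4 of them) because the pattern has no groups.

['(ty)', '(m)', '(f7x)', '(g4)']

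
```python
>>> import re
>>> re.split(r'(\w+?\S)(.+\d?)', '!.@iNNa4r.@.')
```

This matches one or more of a word character (lazy), then a non-whitespace character (captured); then one or more of any character, then optionally a digit (captured).
The `?` after the quantifier makes it lazy — it takes as little as possible before letting the rest of the pattern try.
Matches to split on: at [3:12] → 'iNNa4r.@.'.
Because the pattern has a capturing group, `split` also inserts each captured text between the pieces.

['!.@', 'iN', 'Na4r.@.', '']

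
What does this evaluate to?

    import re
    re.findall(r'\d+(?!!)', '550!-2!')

['55']

Because the assertion is negative and zero-width, positions next to the forbidden text are skipped.
Walking the string: at [0:2] → '55'.
No capturing groups, so `findall` returns the 1 full match string.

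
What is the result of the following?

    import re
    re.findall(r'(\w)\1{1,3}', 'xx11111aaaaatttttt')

['x', '1', 'a', 't', 't']

`\1` is not a pattern — it's the concrete string captured by group 1, re-applied verbatim.
Walking the string: at [0:2] match 'xx', group 1 = 'x'; at [2:6] match '1111', group 1 = '1'; at [7:11] match 'aaaa', group 1 = 'a'; at [12:16] match 'tttt', group 1 = 't'; at [16:18] match 'tt', group 1 = 't'.
One capturing group, so `findall` returns just the captured substring from each match — 5 in all.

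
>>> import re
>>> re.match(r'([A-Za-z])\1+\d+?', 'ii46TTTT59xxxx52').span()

(0, 3)

The backreference `\1` re-matches whatever the first group consumed, character for character.
`re.match` only tries the pattern at the start of the string.
The match spans [0:3] → 'ii4'.
Captured: group 1 = 'i'.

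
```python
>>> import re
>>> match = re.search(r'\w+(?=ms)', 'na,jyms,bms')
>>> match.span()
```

The `(?=…)`/`(?<=…)` assertion just peeks at neighbouring text; it doesn't advance the match position.
The match spans [3:5] → 'jy'.

(3, 5)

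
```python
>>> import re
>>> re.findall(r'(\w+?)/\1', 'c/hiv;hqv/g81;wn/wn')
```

The backreference `\1` re-matches whatever the first group consumed, character for character.
Walking the string: at [14:19] match 'wn/wn', group 1 = 'wn'.
One capturing group, so `findall` returns just the captured substring from the one match — 1 in all.

['wn']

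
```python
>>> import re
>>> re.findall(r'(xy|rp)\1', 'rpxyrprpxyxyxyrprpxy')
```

['rp', 'xy', 'rp']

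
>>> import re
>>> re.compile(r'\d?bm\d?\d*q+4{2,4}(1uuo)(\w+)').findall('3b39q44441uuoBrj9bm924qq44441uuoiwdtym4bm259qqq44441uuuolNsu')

Pattern: optionally a digit, then the literal 'bm', then optionally a digit; then zero or more of a digit, then one or more of a literal 'q', then 2 to 4 of the literal '4'; then the literal '1u', then the literal 'uo' (captured); then one or more of a word character (captured).
Walking the string: at [16:60] match '9bm924qq44441uuoiwdtym4bm259qqq44441uuuolNsu', groups = ('1uuo', 'iwdtym4bm259qqq44441uuuolNsu').
2 groups means the one result is a tuple of 2 captured strings — 1 here.

[('1uuo', 'iwdtym4bm259qqq44441uuuolNsu')]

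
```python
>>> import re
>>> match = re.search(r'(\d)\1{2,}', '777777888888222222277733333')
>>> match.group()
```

'777777'

A backreference is literal: `\1` must see the identical characters the first group matched.
`re.search` tries every starting position until one works.
The match spans [0:6] → '777777'.
Captured: group 1 = '7'.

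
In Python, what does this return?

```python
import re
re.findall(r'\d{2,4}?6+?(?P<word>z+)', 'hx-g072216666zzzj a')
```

The pattern matches 2 to 4 of a digit (lazy), then one or more of a literal '6' (lazy); then one or more of a literal 'z' (captured as 'word').
One capturing group, so `findall` returns just the captured substring from the one match — 1 in all.

['zzz']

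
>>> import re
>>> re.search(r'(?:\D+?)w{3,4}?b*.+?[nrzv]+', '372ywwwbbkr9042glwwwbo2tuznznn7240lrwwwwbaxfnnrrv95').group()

'ywwwbbkr'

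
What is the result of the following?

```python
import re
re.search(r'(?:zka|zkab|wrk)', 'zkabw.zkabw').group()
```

Alternation tries branches left to right and keeps the first one that lets the overall match succeed at that position.
`re.search` tries every starting position until one works.
The match spans [0:3] → 'zka'.

'zka'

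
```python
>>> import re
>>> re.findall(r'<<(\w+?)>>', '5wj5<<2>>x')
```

`findall` collects group 1 from the one match (1 total).

['2']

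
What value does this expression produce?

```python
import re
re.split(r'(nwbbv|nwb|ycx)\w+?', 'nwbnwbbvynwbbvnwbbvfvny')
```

The regex engine tests alternatives in the order written; an earlier branch that matches wins even if a later one would match more.
`re.split` interleaves the captured-group text with the surrounding fragments.

['', 'nwb', 'wbbvy', 'nwbbv', 'wbbvfvny']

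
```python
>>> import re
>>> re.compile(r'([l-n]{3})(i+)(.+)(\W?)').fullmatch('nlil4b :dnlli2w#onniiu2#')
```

Pattern: exactly 3 of a character in [l-n] (captured); then one or more of a literal 'i' (captured); then one or more of any character (captured); then optionally a non-word character (captured).
`re.fullmatch` is like wrapping the pattern in `^…$` (in single-line mode).
Here the pattern can't cover the whole string, so the call returns None.

None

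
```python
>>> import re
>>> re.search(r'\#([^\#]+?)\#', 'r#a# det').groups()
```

Unlike `match`, `search` isn't anchored — it looks for the pattern anywhere in the string.
The match spans [1:4] → '#a#'.
Captured: group 1 = 'a'.

('a',)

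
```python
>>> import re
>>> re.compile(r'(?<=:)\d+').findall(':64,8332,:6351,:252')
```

['64', '6351', '252']

Because the assertion is zero-width, the text it checks is not consumed and won't appear in the result.
Walking the string: at [1:3] → '64'; at [10:14] → '6351'; at [16:19] → '252'.
With no groups in the pattern, `findall` gives back each whole match — 3 here.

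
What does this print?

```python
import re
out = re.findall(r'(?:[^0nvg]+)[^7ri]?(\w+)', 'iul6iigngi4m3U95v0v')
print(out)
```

The pattern matches one or more of any character except [0nvg] (non-capturing group); then optionally any character except [7ri]; then one or more of a word character (captured).
Because there's exactly one group, `findall` drops the full match and keeps group 1 from the one hit.

['ngi4m3U95v0v']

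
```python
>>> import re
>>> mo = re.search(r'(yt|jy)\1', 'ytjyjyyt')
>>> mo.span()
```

The backreference `\1` re-matches whatever the first group consumed, character for character.
Unlike `match`, `search` isn't anchored — it looks for the pattern anywhere in the string.
The match spans [2:6] → 'jyjy'.
Captured: group 1 = 'jy'.

(2, 6)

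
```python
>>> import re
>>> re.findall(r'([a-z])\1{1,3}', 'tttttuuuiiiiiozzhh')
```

`\1` is not a pattern — it's the concrete string captured by group 1, re-applied verbatim.
One capturing group, so `findall` returns just the captured substring from each match — 5 in all.

['t', 'u', 'i', 'z', 'h']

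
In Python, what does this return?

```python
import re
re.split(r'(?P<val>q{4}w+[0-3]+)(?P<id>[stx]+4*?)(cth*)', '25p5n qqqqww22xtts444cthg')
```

['25p5n ', 'qqqqww22', 'xtts444', 'cth', 'g']

`re.split` interleaves the captured-group text with the surrounding fragments.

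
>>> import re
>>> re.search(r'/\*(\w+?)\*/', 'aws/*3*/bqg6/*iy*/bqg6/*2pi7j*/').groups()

('3',)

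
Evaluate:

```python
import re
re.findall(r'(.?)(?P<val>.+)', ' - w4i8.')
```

Pattern: optionally any character (captured); then one or more of any character (captured as 'val').
Multiple groups make `findall` return tuples — one 2-tuple for the one match.

[(' ', '- w4i8.')]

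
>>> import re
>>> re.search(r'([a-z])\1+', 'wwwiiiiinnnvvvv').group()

'www'

`\1` is not a pattern — it's the concrete string captured by group 1, re-applied verbatim.
Unlike `match`, `search` isn't anchored — it looks for the pattern anywhere in the string.
The match spans [0:3] → 'www'.
Captured: group 1 = 'w'.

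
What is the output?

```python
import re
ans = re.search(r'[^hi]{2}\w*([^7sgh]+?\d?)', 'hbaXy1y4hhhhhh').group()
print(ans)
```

This matches exactly 2 of any character except [hi], then zero or more of a word character; then one or more of any character except [7sgh] (lazy), then optionally a digit (captured).
`re.search` tries every starting position until one works.
The match spans [1:8] → 'baXy1y4'.
Captured: group 1 = '4'.

baXy1y4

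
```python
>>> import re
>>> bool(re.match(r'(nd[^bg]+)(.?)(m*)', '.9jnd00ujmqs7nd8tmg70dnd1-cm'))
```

`re.match` won't scan ahead — the pattern has to work from the very first character.
Here the pattern fails at index 0, so the call returns None, and `bool(None)` is False.

False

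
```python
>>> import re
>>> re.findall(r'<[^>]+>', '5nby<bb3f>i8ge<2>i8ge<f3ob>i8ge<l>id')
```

['<bb3f>', '<2>', '<f3ob>', '<l>']

Matches: at [4:10] → '<bb3f>'; at [14:17] → '<2>'; at [21:27] → '<f3ob>'; at [31:34] → '<l>'.
`findall` yields the raw match text (4 of them) because the pattern has no groups.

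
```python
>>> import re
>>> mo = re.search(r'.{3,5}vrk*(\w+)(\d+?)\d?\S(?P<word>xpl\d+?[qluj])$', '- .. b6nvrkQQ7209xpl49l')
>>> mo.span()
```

The pattern matches 3 to 5 of any character, then the literal 'vr', then zero or more of a literal 'k'; then one or more of a word character (captured); then one or more of a digit (lazy) (captured); then optionally a digit, then a non-whitespace character; then the literal 'xpl', then one or more of a digit (lazy), then one of [qluj] (captured as 'word'); then anchored at the end.
`re.search` scans for the first position where the pattern succeeds.
The match spans [3:23] → '. b6nvrkQQ7209xpl49l'.
Captured: group 1 = 'QQ72', group 2 = '0', group 3 = 'xpl49l'.

(3, 23)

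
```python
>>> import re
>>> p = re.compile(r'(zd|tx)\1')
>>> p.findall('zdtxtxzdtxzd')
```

A backreference is literal: `\1` must see the identical characters the first group matched.
Because there's exactly one group, `findall` drops the full match and keeps group 1 from the one hit.

['tx']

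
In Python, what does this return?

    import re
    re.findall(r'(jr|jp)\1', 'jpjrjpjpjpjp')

['jp', 'jp']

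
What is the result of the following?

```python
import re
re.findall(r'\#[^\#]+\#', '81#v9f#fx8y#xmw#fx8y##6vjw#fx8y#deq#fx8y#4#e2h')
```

Walking the string: at [2:7] → '#v9f#'; at [11:16] → '#xmw#'; at [21:27] → '#6vjw#'; at [31:36] → '#deq#'; at [40:43] → '#4#'.
No capturing groups, so `findall` returns the 5 full match strings.

['#v9f#', '#xmw#', '#6vjw#', '#deq#', '#4#']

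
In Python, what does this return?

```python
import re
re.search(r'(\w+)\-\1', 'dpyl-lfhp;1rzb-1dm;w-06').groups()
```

The match spans [3:6] → 'l-l'.
Captured: group 1 = 'l'.

('l',)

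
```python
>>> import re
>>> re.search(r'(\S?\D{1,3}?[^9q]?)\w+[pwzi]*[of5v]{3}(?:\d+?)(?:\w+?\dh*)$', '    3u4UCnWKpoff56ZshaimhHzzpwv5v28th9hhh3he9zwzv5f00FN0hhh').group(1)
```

'    '

Pattern: optionally a non-whitespace character, then 1 to 3 of a non-digit (lazy), then optionally any character except [9q] (captured); then one or more of a word character, then zero or more of one of [pwzi], then exactly 3 of one of [of5v]; then one or more of a digit (lazy) (non-capturing group); then one or more of a word character (lazy), then a digit, then zero or more of the literal 'h' (non-capturing group); then anchored at the end.
`re.search` scans for the first position where the pattern succeeds.
The match spans [0:59] → '    3u4UCnWKpoff56ZshaimhHzzpwv5v28th9hhh3he9zwzv5f00FN0hhh'.
Captured: group 1 = '    '.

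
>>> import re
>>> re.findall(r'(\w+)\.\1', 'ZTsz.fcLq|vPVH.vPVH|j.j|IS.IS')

['vPVH', 'j', 'IS']

`\1` is not a pattern — it's the concrete string captured by group 1, re-applied verbatim.
Walking the string: at [10:19] match 'vPVH.vPVH', group 1 = 'vPVH'; at [20:23] match 'j.j', group 1 = 'j'; at [24:29] match 'IS.IS', group 1 = 'IS'.
`findall` collects group 1 from each match (3 total).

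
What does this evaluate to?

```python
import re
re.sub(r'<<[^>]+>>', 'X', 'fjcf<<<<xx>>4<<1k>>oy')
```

'fjcfX4Xoy'

Matches: at [4:12] → '<<<<xx>>'; at [13:19] → '<<1k>>'.
Each match is replaced by 'X'.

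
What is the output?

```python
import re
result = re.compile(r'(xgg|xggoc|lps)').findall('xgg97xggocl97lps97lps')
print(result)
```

`|` is ordered: at each position the engine commits to the first alternative that works.
Matches: at [0:3] match 'xgg', group 1 = 'xgg'; at [5:8] match 'xgg', group 1 = 'xgg'; at [13:16] match 'lps', group 1 = 'lps'; at [18:21] match 'lps', group 1 = 'lps'.
Because there's exactly one group, `findall` drops the full match and keeps group 1 from each hit.

['xgg', 'xgg', 'lps', 'lps']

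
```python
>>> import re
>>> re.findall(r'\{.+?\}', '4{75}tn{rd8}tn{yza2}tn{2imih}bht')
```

['{75}', '{rd8}', '{yza2}', '{2imih}']

A non-greedy quantifier consumes as few characters as it can — just enough that the remainder of the pattern still matches from where it stops; whatever follows it matches normally.
Scanning left to right: at [1:5] → '{75}'; at [7:12] → '{rd8}'; at [14:20] → '{yza2}'; at [22:29] → '{2imih}'.
`findall` yields the raw match text (4 of them) because the pattern has no groups.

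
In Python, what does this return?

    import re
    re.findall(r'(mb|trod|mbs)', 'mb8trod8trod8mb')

Scanning left to right: at [0:2] match 'mb', group 1 = 'mb'; at [3:7] match 'trod', group 1 = 'trod'; at [8:12] match 'trod', group 1 = 'trod'; at [13:15] match 'mb', group 1 = 'mb'.
`findall` collects group 1 from each match (4 total).

['mb', 'trod', 'trod', 'mb']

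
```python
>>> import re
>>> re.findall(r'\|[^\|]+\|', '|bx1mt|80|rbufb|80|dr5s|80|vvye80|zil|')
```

['|bx1mt|', '|rbufb|', '|dr5s|', '|vvye80|']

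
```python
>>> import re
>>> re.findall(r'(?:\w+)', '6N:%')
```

['6N']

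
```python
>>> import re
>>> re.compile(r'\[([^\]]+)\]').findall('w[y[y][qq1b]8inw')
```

['y[y', 'qq1b']

Because there's exactly one group, `findall` drops the full match and keeps group 1 from each hit.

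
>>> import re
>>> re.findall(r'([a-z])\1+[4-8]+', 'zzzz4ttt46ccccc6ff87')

['z', 't', 'c', 'f']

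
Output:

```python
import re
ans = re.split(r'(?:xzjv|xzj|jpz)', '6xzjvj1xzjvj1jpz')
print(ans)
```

['6', 'j1', 'j1', '']

Branches in `(...|...)` are attempted left-to-right; the first branch that allows the whole pattern to succeed is taken.
Matches to split on: at [1:5] → 'xzjv'; at [7:11] → 'xzjv'; at [13:16] → 'jpz'.
The string is cut at each match, leaving 4 pieces.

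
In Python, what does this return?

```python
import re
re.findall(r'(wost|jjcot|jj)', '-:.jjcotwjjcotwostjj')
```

The regex engine tests alternatives in the order written; an earlier branch that matches wins even if a later one would match more.
Because there's exactly one group, `findall` drops the full match and keeps group 1 from each hit.

['jjcot', 'jjcot', 'wost', 'jj']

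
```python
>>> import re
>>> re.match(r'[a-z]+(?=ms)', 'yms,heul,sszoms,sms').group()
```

'y'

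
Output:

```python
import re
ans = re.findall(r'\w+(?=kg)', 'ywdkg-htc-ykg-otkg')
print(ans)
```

['ywd', 'y', 'ot']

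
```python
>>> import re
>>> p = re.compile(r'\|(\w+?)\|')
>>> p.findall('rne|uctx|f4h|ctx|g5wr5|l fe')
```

Walking the string: at [3:9] match '|uctx|', group 1 = 'uctx'; at [12:17] match '|ctx|', group 1 = 'ctx'.
One capturing group, so `findall` returns just the captured substring from each match — 2 in all.

['uctx', 'ctx']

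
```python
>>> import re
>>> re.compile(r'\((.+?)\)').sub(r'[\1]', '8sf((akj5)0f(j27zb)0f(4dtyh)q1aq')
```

'8sf[(akj5]0f[j27zb]0f[4dtyh]q1aq'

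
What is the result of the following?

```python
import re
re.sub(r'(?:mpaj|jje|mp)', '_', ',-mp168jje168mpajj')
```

',-_168_168_j'

`|` is ordered: at each position the engine commits to the first alternative that works.
Matches: at [2:4] → 'mp'; at [7:10] → 'jje'; at [13:17] → 'mpaj'.
Every occurrence is swapped for '_'.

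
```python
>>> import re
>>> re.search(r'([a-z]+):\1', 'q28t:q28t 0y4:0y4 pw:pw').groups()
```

('pw',)

The match spans [18:23] → 'pw:pw'.
Captured: group 1 = 'pw'.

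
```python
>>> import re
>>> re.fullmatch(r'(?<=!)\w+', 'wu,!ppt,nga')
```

The positive lookaround only admits positions where the adjacent text matches; those characters stay outside the span.
`fullmatch` succeeds only if the pattern covers the string from start to end.
Here the pattern can't cover the whole string, so the call returns None.

None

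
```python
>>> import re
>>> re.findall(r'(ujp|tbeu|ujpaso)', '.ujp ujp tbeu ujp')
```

['ujp', 'ujp', 'tbeu', 'ujp']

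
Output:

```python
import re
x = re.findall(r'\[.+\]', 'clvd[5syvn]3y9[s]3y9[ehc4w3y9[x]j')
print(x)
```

Walking the string: at [4:32] → '[5syvn]3y9[s]3y9[ehc4w3y9[x]'.
No capturing groups, so `findall` returns the 1 full match string.

['[5syvn]3y9[s]3y9[ehc4w3y9[x]']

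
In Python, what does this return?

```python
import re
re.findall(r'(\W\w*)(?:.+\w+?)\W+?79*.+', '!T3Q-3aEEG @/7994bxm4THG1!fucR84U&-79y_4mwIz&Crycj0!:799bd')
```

Pattern: a non-word character, then zero or more of a word character (captured); then one or more of any character, then one or more of a word character (lazy) (non-capturing group); then one or more of a non-word character (lazy); then a literal '7', then zero or more of a literal '9', then one or more of any character.
Matches: at [0:58] match '!T3Q-3aEEG @/7994bxm4THG1!fucR84U&-79y_4mwIz&Crycj0!:799bd', group 1 = '!T3Q'.
With a single group, `findall` returns only what that group captured — 1 item.

['!T3Q']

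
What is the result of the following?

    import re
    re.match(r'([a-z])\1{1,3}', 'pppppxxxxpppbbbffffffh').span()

(0, 4)

With `match`, the pattern is implicitly anchored at the beginning.
The match spans [0:4] → 'pppp'.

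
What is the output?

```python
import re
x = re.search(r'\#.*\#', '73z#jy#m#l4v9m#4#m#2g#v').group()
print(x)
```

`search` walks the string left to right and returns the first match it finds.
The match spans [3:22] → '#jy#m#l4v9m#4#m#2g#'.

#jy#m#l4v9m#4#m#2g#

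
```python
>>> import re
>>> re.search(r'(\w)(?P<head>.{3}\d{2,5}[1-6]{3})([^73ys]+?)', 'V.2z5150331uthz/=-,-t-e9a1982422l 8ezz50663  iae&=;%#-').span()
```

(0, 12)

The match spans [0:12] → 'V.2z5150331u'.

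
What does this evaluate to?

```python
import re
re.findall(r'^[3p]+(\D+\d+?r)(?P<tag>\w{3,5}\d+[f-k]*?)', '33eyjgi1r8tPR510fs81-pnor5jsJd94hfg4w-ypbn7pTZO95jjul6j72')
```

Pattern: anchored at the start of the string; then one or more of one of [3p]; then one or more of a non-digit, then one or more of a digit (lazy), then a literal 'r' (captured); then 3 to 5 of a word character, then one or more of a digit, then zero or more of a character in [f-k] (lazy) (captured as 'tag').
Matches: at [0:16] match '33eyjgi1r8tPR510', groups = ('eyjgi1r', '8tPR510').
2 groups means the one result is a tuple of 2 captured strings — 1 here.

[('eyjgi1r', '8tPR510')]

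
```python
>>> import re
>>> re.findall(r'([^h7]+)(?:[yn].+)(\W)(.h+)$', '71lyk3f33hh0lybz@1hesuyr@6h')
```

[('1l', '@', '6h')]

Pattern: one or more of any character except [h7] (captured); then one of [yn], then one or more of any character (non-capturing group); then a non-word character (captured); then any character, then one or more of the literal 'h' (captured); then anchored at the end.
Matches: at [1:27] match '1lyk3f33hh0lybz@1hesuyr@6h', groups = ('1l', '@', '6h').
`findall` packs the 3 group values into a tuple for every match.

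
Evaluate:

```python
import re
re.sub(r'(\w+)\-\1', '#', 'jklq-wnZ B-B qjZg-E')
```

'jklq-wnZ # qjZg-E'

`\1` is not a pattern — it's the concrete string captured by group 1, re-applied verbatim.
Each match is replaced by '#'.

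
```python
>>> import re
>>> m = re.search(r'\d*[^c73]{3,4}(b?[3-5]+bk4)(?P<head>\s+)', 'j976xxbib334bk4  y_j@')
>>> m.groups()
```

The pattern matches zero or more of a digit, then 3 to 4 of any character except [c73]; then optionally the literal 'b', then one or more of a character in [3-5], then the literal 'bk4' (captured); then one or more of whitespace (captured as 'head').
Unlike `match`, `search` isn't anchored — it looks for the pattern anywhere in the string.
The match spans [1:17] → '976xxbib334bk4  '.
Captured: group 1 = 'b334bk4', group 2 = '  '.

('b334bk4', '  ')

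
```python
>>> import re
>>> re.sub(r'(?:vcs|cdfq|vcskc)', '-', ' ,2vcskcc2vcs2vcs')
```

' ,2-kcc2-2-'

The regex engine tests alternatives in the order written; an earlier branch that matches wins even if a later one would match more.
Matches: at [3:6] → 'vcs'; at [10:13] → 'vcs'; at [14:17] → 'vcs'.
Each match is replaced by '-'.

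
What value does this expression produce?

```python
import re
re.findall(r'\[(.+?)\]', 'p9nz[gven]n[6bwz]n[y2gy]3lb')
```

One capturing group, so `findall` returns just the captured substring from each match — 3 in all.

['gven', '6bwz', 'y2gy']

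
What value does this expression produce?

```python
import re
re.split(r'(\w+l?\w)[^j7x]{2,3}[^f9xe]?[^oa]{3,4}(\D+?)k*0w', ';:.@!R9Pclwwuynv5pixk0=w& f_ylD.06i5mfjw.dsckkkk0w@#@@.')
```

[';:.@!R9Pclwwuynv5pixk0=w& ', 'f_ylD', 'w.dsc', '@#@@.']

This matches one or more of a word character, then optionally the literal 'l', then a word character (captured); then 2 to 3 of any character except [j7x], then optionally any character except [f9xe], then 3 to 4 of any character except [oa]; then one or more of a non-digit (lazy) (captured); then zero or more of the literal 'k', then the literal '0w'.
Matches to split on: at [26:50] → 'f_ylD.06i5mfjw.dsckkkk0w'.
With a capturing group present, the delimiter's captured portion is kept in the result list.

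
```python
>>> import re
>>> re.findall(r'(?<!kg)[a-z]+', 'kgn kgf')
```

['kgn', 'kgf']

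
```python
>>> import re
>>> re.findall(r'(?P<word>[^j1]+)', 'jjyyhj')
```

The pattern matches one or more of any character except [j1] (captured as 'word').
`findall` collects group 1 from the one match (1 total).

['yyh']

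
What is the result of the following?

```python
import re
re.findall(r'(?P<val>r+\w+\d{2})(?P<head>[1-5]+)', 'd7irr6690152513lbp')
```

[('rr669015251', '3')]

`findall` packs the 2 group values into a tuple for every match.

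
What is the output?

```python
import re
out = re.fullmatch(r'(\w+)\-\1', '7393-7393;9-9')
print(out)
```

None

`re.fullmatch` is like wrapping the pattern in `^…$` (in single-line mode).
Here there's no way to consume every character, so the call returns None.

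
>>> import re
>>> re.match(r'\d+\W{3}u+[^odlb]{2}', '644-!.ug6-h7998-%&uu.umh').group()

'644-!.ug6'

The pattern matches one or more of a digit, then exactly 3 of a non-word character; then one or more of the literal 'u', then exactly 2 of any character except [odlb].
`re.match` won't scan ahead — the pattern has to work from the very first character.
The match spans [0:9] → '644-!.ug6'.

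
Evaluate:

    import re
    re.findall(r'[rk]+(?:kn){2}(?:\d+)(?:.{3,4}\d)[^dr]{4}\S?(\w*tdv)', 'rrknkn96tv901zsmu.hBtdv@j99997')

The pattern matches one or more of one of [rk], then the literal 'kn' repeated 2 times; then one or more of a digit (non-capturing group); then 3 to 4 of any character, then a digit (non-capturing group); then exactly 4 of any character except [dr]; then optionally a non-whitespace character; then zero or more of a word character, then the literal 'tdv' (captured).
Matches: at [0:23] match 'rrknkn96tv901zsmu.hBtdv', group 1 = 'hBtdv'.
`findall` collects group 1 from the one match (1 total).

['hBtdv']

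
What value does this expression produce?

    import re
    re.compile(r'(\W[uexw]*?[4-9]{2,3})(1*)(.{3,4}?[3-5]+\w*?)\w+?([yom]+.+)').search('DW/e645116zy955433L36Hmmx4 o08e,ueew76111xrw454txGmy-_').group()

'/e645116zy955433L36Hmmx4 o08e,ueew76111xrw454txGmy-_'

This matches a non-word character, then zero or more of one of [uexw] (lazy), then 2 to 3 of a character in [4-9] (captured); then zero or more of a literal '1' (captured); then 3 to 4 of any character (lazy), then one or more of a character in [3-5], then zero or more of a word character (lazy) (captured); then one or more of a word character (lazy); then one or more of one of [yom], then one or more of any character (captured).
The match spans [2:54] → '/e645116zy955433L36Hmmx4 o08e,ueew76111xrw454txGmy-_'.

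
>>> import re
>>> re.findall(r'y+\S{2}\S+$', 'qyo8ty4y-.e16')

['yo8ty4y-.e16']

Since nothing is captured, `findall` lists the 1 matched substring directly.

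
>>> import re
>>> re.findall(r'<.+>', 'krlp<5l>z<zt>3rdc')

Scanning left to right: at [4:13] → '<5l>z<zt>'.
With no groups in the pattern, `findall` gives back each whole match — 1 here.

['<5l>z<zt>']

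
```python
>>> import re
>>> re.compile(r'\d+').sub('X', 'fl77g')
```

'flXg'

The pattern matches one or more of a digit.
Every occurrence is swapped for 'X'.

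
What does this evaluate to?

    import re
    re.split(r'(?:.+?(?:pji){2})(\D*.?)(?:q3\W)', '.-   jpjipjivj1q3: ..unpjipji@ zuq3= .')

['', 'vj1', '', '@ zu', ' .']

The pattern matches one or more of any character (lazy), then the literal 'pji' repeated 2 times (non-capturing group); then zero or more of a non-digit, then optionally any character (captured); then the literal 'q3', then a non-word character (non-capturing group).
A non-greedy quantifier consumes as few characters as it can — just enough that the remainder of the pattern still matches from where it stops; whatever follows it matches normally.
Matches to split on: at [0:18] → '.-   jpjipjivj1q3:'; at [18:36] → ' ..unpjipji@ zuq3='.
Because the pattern has a capturing group, `split` also inserts each captured text between the pieces.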